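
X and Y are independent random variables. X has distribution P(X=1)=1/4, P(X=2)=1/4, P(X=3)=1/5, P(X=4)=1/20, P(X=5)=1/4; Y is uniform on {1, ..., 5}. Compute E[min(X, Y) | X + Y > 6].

115/36

P(X + Y > 6) = 9/25.
Summing min(X,Y)·P(x,y) over outcomes with X + Y > 6 gives 23/20.
E[min(X, Y) | X + Y > 6] = (23/20) / (9/25) = 115/36.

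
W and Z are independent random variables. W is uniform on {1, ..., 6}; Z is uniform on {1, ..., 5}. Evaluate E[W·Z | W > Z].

P(W > Z) = 1/2.
Summing WZ·P(x,y) over outcomes with W > Z gives 35/6.
E[W·Z | W > Z] = (35/6) / (1/2) = 35/3.

35/3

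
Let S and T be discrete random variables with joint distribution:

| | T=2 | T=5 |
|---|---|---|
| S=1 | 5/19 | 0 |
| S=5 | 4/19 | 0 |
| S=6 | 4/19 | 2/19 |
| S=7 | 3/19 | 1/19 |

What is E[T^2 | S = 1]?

P(S = 1) = 5/19.
Summing T^2·P(S=x,T=y) over the conditioning event gives 20/19.
E[T^2 | S = 1] = (20/19) / (5/19) = 4.

4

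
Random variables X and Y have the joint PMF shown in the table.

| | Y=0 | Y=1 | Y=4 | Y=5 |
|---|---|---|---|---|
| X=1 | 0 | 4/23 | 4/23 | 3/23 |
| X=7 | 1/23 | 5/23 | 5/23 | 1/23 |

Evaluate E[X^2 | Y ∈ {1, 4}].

83/3

P(Y ∈ {1, 4}) = 18/23.
Σ X^2·P over the event = 1·(4/23) + 1·(4/23) + 49·(5/23) + 49·(5/23) = 498/23.
E[X^2 | Y ∈ {1, 4}] = (498/23) / (18/23) = 83/3.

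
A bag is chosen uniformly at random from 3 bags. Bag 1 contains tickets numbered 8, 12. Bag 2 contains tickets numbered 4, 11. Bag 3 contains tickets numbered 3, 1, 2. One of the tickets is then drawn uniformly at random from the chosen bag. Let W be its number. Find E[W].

13/2

E[W | bag 1] = (8+12)/2 = 10.
E[W | bag 2] = (4+11)/2 = 15/2.
E[W | bag 3] = (3+1+2)/3 = 2.
By the law of total expectation,
E[W] = (1/3)·(10) + (1/3)·(15/2) + (1/3)·(2) = 13/2.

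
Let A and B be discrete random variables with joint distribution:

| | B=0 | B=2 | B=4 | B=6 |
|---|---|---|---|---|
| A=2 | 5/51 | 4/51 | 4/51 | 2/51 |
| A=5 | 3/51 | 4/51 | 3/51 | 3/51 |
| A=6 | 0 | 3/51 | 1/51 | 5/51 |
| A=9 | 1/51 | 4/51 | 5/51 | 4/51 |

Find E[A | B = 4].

74/13

P(B = 4) = 13/51.
Σ A·P over the event = 2·(4/51) + 5·(3/51) + 6·(1/51) + 9·(5/51) = 74/51.
E[A | B = 4] = (74/51) / (13/51) = 74/13.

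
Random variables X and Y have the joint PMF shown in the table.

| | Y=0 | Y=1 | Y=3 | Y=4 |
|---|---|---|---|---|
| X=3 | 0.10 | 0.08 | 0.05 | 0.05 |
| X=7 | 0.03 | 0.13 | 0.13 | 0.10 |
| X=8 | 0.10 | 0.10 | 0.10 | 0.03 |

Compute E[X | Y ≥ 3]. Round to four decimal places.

6.4130

P(Y ≥ 3) = 0.46.
Σ X·P over the event = 3·(0.05) + 3·(0.05) + 7·(0.13) + 7·(0.10) + 8·(0.10) + 8·(0.03) = 2.95.
E[X | Y ≥ 3] = (2.95) / (0.46) = 6.4130.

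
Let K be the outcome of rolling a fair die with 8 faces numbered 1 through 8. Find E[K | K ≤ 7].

Given K ≤ 7, K is equally likely to be any of {1, 2, 3, 4, 5, 6, 7}.
E[K | K ≤ 7] = (1 + 2 + 3 + 4 + 5 + 6 + 7) / 7 = 4.

4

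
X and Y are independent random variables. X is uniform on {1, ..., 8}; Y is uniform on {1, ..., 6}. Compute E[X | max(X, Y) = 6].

P(max(X, Y) = 6) = 11/48.
Summing X·P(x,y) over outcomes with max(X, Y) = 6 gives 17/16.
E[X | max(X, Y) = 6] = (17/16) / (11/48) = 51/11.

51/11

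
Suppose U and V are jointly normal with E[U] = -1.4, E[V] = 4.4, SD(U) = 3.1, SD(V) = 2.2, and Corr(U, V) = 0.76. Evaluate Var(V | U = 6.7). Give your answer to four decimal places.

Var(V | U=x) = (1 − ρ²)·σ_V².
Var(V | U=6.7) = (2.2)²·(1 − (0.76)²) = 4.84·0.4224 = 2.0444.

2.0444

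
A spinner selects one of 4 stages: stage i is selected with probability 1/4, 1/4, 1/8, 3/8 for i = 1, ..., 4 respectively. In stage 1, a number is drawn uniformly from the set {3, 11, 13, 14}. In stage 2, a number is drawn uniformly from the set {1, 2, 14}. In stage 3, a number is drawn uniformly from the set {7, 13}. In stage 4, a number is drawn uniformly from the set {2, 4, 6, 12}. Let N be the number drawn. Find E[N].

359/48

E[N | stage 1] = (3+11+13+14)/4 = 41/4.
E[N | stage 2] = (1+2+14)/3 = 17/3.
E[N | stage 3] = (7+13)/2 = 10.
E[N | stage 4] = (2+4+6+12)/4 = 6.
E[N] = (1/4)·(41/4) + (1/4)·(17/3) + (1/8)·(10) + (3/8)·(6) = 359/48.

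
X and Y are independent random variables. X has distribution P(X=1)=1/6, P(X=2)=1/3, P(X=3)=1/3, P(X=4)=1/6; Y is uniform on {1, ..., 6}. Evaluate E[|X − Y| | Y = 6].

P(Y = 6) = 1/6.
Summing |X−Y|·P(x,y) over outcomes with Y = 6 gives 7/12.
E[|X − Y| | Y = 6] = (7/12) / (1/6) = 7/2.

7/2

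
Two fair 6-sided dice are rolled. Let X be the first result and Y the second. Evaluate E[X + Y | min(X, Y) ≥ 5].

11

P(min(X, Y) ≥ 5) = 1/9.
Summing (X+Y)·P(x,y) over outcomes with min(X, Y) ≥ 5 gives 11/9.
E[X + Y | min(X, Y) ≥ 5] = (11/9) / (1/9) = 11.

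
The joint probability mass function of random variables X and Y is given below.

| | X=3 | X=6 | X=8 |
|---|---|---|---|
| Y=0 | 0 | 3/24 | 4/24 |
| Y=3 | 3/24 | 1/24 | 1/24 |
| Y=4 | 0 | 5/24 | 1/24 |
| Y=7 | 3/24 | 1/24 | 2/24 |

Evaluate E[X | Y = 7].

P(Y = 7) = 1/4.
Σ X·P over the event = 3·(3/24) + 6·(1/24) + 8·(2/24) = 31/24.
E[X | Y = 7] = (31/24) / (1/4) = 31/6.

31/6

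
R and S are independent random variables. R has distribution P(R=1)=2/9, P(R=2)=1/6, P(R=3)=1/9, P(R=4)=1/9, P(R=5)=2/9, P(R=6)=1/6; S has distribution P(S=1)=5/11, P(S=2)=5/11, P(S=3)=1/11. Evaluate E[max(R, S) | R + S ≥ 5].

29/6

P(R + S ≥ 5) = 19/33.
Summing max(R,S)·P(x,y) over outcomes with R + S ≥ 5 gives 551/198.
E[max(R, S) | R + S ≥ 5] = (551/198) / (19/33) = 29/6.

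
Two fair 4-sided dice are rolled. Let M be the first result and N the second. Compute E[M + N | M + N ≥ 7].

22/3

P(M + N ≥ 7) = 3/16.
Summing (M+N)·P(x,y) over outcomes with M + N ≥ 7 gives 11/8.
E[M + N | M + N ≥ 7] = (11/8) / (3/16) = 22/3.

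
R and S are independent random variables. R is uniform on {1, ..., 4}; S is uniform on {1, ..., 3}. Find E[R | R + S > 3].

26/9

Outcomes with R + S > 3: (1,3), (2,2), (2,3), (3,1), (3,2), (3,3), (4,1), (4,2), (4,3), each with probability 1/12.
E[R | R + S > 3] = (1 + 2 + 2 + 3 + 3 + 3 + 4 + 4 + 4) / 9 = 26/9.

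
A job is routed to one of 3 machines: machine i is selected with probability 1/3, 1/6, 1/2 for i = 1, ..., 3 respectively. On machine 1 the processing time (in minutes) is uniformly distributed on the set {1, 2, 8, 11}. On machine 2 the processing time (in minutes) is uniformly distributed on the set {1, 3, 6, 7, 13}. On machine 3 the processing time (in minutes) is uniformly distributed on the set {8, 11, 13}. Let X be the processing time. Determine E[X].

49/6

E[X | machine 1] = (1+2+8+11)/4 = 11/2.
E[X | machine 2] = (1+3+6+7+13)/5 = 6.
E[X | machine 3] = (8+11+13)/3 = 32/3.
E[X] = (1/3)·(11/2) + (1/6)·(6) + (1/2)·(32/3) = 49/6.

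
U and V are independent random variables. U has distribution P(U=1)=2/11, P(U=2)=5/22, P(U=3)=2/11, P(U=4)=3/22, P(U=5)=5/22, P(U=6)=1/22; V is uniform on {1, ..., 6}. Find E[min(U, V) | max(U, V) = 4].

56/25

P(max(U, V) = 4) = 25/132.
Summing min(U,V)·P(x,y) over outcomes with max(U, V) = 4 gives 14/33.
E[min(U, V) | max(U, V) = 4] = (14/33) / (25/132) = 56/25.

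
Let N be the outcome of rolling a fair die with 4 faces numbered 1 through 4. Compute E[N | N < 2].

1

Given N < 2, N is equally likely to be any of {1}.
E[N | N < 2] = (1) / 1 = 1.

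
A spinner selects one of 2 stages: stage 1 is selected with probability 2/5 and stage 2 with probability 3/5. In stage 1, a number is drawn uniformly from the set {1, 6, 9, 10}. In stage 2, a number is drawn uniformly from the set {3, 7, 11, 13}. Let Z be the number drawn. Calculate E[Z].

77/10

E[Z | stage 1] = (1+6+9+10)/4 = 13/2.
E[Z | stage 2] = (3+7+11+13)/4 = 17/2.
By the law of total expectation,
E[Z] = (2/5)·(13/2) + (3/5)·(17/2) = 77/10.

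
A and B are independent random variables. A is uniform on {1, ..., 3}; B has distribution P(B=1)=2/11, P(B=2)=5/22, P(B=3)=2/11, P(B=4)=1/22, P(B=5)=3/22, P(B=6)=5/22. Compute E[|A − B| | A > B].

17/13

P(A > B) = 13/66.
Summing |A−B|·P(x,y) over outcomes with A > B gives 17/66.
E[|A − B| | A > B] = (17/66) / (13/66) = 17/13.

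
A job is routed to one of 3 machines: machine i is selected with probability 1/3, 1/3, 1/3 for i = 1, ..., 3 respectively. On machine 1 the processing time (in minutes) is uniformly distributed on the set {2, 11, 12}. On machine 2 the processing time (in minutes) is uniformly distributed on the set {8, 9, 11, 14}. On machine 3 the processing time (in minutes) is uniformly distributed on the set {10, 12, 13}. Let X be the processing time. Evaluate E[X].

61/6

E[X | machine 1] = (2+11+12)/3 = 25/3.
E[X | machine 2] = (8+9+11+14)/4 = 21/2.
E[X | machine 3] = (10+12+13)/3 = 35/3.
By the law of total expectation,
E[X] = (1/3)·(25/3) + (1/3)·(21/2) + (1/3)·(35/3) = 61/6.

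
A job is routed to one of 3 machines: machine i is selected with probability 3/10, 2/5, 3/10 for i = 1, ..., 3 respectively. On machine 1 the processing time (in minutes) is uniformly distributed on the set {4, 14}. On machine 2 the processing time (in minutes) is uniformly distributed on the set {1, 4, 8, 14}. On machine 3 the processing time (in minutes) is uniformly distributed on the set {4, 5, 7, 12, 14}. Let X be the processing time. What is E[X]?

E[X | machine 1] = (4+14)/2 = 9.
E[X | machine 2] = (1+4+8+14)/4 = 27/4.
E[X | machine 3] = (4+5+7+12+14)/5 = 42/5.
E[X] = (3/10)·(9) + (2/5)·(27/4) + (3/10)·(42/5) = 198/25.

198/25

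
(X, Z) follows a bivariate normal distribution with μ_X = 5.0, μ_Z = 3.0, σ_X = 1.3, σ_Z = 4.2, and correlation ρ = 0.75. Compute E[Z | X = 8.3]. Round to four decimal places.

The regression of Z on X has slope ρ·σ_Z/σ_X and passes through (μ_X, μ_Z).
E[Z | X=8.3] = 3.0 + (0.75)·(4.2/1.3)·(8.3 − (5.0)) = 3.0 + (2.4231)·(3.3) = 10.9962.

10.9962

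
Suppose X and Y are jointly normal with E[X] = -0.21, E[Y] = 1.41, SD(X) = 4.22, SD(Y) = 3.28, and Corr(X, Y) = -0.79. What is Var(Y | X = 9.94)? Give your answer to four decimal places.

The conditional variance in a bivariate normal is σ_Y²(1 − ρ²), independent of x.
Var(Y | X=9.94) = (3.28)²·(1 − (-0.79)²) = 10.7584·0.3759 = 4.0441.

4.0441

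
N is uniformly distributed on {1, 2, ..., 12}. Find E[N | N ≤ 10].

11/2

Given N ≤ 10, N is equally likely to be any of {1, 2, 3, 4, 5, 6, 7, 8, 9, 10}.
E[N | N ≤ 10] = (1 + 2 + 3 + 4 + 5 + 6 + 7 + 8 + 9 + 10) / 10 = 11/2.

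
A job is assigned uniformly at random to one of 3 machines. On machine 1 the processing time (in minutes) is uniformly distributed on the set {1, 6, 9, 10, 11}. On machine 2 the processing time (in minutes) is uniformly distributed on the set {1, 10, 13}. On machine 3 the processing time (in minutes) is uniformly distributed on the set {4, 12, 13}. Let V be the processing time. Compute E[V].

E[V | machine 1] = (1+6+9+10+11)/5 = 37/5.
E[V | machine 2] = (1+10+13)/3 = 8.
E[V | machine 3] = (4+12+13)/3 = 29/3.
E[V] = (1/3)·(37/5) + (1/3)·(8) + (1/3)·(29/3) = 376/45.

376/45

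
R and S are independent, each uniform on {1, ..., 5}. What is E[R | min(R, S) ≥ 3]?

4

Outcomes with min(R, S) ≥ 3: (3,3), (3,4), (3,5), (4,3), (4,4), (4,5), (5,3), (5,4), (5,5), each with probability 1/25.
E[R | min(R, S) ≥ 3] = (3 + 3 + 3 + 4 + 4 + 4 + 5 + 5 + 5) / 9 = 4.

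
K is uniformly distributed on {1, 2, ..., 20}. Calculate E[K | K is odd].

10

Given K is odd, K is equally likely to be any of {1, 3, 5, 7, 9, 11, 13, 15, 17, 19}.
E[K | K is odd] = (1 + 3 + 5 + 7 + 9 + 11 + 13 + 15 + 17 + 19) / 10 = 10.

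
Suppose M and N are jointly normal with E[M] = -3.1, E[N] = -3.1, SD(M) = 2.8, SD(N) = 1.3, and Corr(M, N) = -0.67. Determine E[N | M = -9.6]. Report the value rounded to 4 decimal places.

-1.0780

The regression of N on M has slope ρ·σ_N/σ_M and passes through (μ_M, μ_N).
E[N | M=-9.6] = -3.1 + (-0.67)·(1.3/2.8)·(-9.6 − (-3.1)) = -3.1 + (-0.31107)·(-6.5) = -1.0780.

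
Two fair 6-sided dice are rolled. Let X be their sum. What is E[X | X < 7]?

14/3

P(X < 7) = 5/12.
Σ over the event: 2·1/36 + 3·1/18 + 4·1/12 + 5·1/9 + 6·5/36 = 35/18.
E[X | X < 7] = (35/18) / (5/12) = 14/3.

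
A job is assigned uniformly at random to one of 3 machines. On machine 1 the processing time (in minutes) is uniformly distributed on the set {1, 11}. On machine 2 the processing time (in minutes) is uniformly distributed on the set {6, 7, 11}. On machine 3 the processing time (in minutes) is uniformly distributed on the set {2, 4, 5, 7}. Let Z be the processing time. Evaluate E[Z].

37/6

E[Z | machine 1] = (1+11)/2 = 6.
E[Z | machine 2] = (6+7+11)/3 = 8.
E[Z | machine 3] = (2+4+5+7)/4 = 9/2.
By the law of total expectation,
E[Z] = (1/3)·(6) + (1/3)·(8) + (1/3)·(9/2) = 37/6.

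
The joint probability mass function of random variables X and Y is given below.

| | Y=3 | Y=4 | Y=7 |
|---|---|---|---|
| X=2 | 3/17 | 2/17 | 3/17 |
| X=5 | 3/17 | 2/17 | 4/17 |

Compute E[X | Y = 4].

7/2

P(Y = 4) = 4/17.
Σ X·P over the event = 2·(2/17) + 5·(2/17) = 14/17.
E[X | Y = 4] = (14/17) / (4/17) = 7/2.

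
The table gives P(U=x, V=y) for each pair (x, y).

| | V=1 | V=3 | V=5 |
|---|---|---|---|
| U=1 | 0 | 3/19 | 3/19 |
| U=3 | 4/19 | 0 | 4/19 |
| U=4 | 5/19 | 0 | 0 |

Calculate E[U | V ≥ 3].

P(V ≥ 3) = 10/19.
Σ U·P over the event = 1·(3/19) + 1·(3/19) + 3·(4/19) = 18/19.
E[U | V ≥ 3] = (18/19) / (10/19) = 9/5.

9/5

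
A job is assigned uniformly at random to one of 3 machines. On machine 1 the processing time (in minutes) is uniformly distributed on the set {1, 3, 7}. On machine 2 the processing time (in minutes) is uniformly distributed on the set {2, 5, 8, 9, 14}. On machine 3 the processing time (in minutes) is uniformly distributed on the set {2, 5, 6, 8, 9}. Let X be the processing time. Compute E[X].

259/45

E[X | machine 1] = (1+3+7)/3 = 11/3.
E[X | machine 2] = (2+5+8+9+14)/5 = 38/5.
E[X | machine 3] = (2+5+6+8+9)/5 = 6.
E[X] = (1/3)·(11/3) + (1/3)·(38/5) + (1/3)·(6) = 259/45.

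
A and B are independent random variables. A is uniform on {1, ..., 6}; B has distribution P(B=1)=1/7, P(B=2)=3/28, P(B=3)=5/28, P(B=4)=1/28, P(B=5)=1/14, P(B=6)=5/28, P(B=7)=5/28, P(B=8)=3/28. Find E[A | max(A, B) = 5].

95/23

P(max(A, B) = 5) = 23/168.
Summing A·P(x,y) over outcomes with max(A, B) = 5 gives 95/168.
E[A | max(A, B) = 5] = (95/168) / (23/168) = 95/23.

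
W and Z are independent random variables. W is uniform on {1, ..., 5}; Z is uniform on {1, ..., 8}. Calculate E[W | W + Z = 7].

Outcomes with W + Z = 7: (1,6), (2,5), (3,4), (4,3), (5,2), each with probability 1/40.
E[W | W + Z = 7] = (1 + 2 + 3 + 4 + 5) / 5 = 3.

3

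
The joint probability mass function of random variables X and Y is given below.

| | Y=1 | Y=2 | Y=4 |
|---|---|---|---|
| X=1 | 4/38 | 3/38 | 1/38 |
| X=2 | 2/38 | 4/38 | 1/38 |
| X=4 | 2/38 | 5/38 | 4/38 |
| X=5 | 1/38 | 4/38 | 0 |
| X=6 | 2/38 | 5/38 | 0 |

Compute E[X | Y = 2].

P(Y = 2) = 21/38.
Σ X·P over the event = 1·(3/38) + 2·(4/38) + 4·(5/38) + 5·(4/38) + 6·(5/38) = 81/38.
E[X | Y = 2] = (81/38) / (21/38) = 27/7.

27/7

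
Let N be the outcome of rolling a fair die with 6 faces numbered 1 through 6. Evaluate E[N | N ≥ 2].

Given N ≥ 2, N is equally likely to be any of {2, 3, 4, 5, 6}.
E[N | N ≥ 2] = (2 + 3 + 4 + 5 + 6) / 5 = 4.

4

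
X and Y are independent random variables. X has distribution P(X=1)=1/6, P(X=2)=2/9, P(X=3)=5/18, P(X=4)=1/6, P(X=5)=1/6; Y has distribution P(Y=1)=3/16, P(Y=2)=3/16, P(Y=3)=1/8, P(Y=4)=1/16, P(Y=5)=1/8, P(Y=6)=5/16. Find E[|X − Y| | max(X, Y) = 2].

7/11

P(max(X, Y) = 2) = 11/96.
Summing |X−Y|·P(x,y) over outcomes with max(X, Y) = 2 gives 7/96.
E[|X − Y| | max(X, Y) = 2] = (7/96) / (11/96) = 7/11.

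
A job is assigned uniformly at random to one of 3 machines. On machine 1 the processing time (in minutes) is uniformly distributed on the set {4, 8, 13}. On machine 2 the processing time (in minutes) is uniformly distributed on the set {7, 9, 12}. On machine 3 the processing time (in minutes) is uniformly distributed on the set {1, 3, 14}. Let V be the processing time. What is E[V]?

71/9

E[V | machine 1] = (4+8+13)/3 = 25/3.
E[V | machine 2] = (7+9+12)/3 = 28/3.
E[V | machine 3] = (1+3+14)/3 = 6.
By the law of total expectation,
E[V] = (1/3)·(25/3) + (1/3)·(28/3) + (1/3)·(6) = 71/9.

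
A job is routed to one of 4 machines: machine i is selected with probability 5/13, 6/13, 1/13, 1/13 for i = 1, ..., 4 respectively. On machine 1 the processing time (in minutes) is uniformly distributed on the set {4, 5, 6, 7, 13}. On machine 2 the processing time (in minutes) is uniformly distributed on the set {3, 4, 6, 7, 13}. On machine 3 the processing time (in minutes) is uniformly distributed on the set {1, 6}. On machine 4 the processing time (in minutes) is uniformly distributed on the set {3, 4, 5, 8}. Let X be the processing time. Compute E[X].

E[X | machine 1] = (4+5+6+7+13)/5 = 7.
E[X | machine 2] = (3+4+6+7+13)/5 = 33/5.
E[X | machine 3] = (1+6)/2 = 7/2.
E[X | machine 4] = (3+4+5+8)/4 = 5.
By the law of total expectation,
E[X] = (5/13)·(7) + (6/13)·(33/5) + (1/13)·(7/2) + (1/13)·(5) = 831/130.

831/130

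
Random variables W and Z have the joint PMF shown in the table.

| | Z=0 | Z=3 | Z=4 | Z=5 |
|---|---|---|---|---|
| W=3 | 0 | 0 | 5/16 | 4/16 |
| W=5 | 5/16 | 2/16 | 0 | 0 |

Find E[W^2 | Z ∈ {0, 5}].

P(Z ∈ {0, 5}) = 9/16.
Σ W^2·P over the event = 9·(4/16) + 25·(5/16) = 161/16.
E[W^2 | Z ∈ {0, 5}] = (161/16) / (9/16) = 161/9.

161/9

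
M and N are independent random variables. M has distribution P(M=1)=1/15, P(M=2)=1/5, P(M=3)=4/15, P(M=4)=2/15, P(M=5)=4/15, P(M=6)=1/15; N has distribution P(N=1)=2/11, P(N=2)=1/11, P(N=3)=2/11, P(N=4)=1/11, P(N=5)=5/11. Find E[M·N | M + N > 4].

2009/143

P(M + N > 4) = 13/15.
Summing MN·P(x,y) over outcomes with M + N > 4 gives 2009/165.
E[M·N | M + N > 4] = (2009/165) / (13/15) = 2009/143.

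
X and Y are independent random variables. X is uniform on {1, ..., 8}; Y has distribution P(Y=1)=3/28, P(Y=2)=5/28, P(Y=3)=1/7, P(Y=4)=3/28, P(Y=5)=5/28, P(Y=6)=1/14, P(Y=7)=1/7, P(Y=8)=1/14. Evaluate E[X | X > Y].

P(X > Y) = 53/112.
Summing X·P(x,y) over outcomes with X > Y gives 635/224.
E[X | X > Y] = (635/224) / (53/112) = 635/106.

635/106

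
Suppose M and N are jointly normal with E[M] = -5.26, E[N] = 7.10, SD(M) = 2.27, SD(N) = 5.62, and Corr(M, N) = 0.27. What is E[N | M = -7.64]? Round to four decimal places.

The regression of N on M has slope ρ·σ_N/σ_M and passes through (μ_M, μ_N).
E[N | M=-7.64] = 7.10 + (0.27)·(5.62/2.27)·(-7.64 − (-5.26)) = 7.10 + (0.66846)·(-2.38) = 5.5091.

5.5091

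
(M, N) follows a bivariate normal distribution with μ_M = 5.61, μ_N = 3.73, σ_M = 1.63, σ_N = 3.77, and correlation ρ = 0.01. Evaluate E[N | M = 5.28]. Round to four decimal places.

The regression of N on M has slope ρ·σ_N/σ_M and passes through (μ_M, μ_N).
E[N | M=5.28] = 3.73 + (0.01)·(3.77/1.63)·(5.28 − (5.61)) = 3.73 + (0.023129)·(-0.33) = 3.7224.

3.7224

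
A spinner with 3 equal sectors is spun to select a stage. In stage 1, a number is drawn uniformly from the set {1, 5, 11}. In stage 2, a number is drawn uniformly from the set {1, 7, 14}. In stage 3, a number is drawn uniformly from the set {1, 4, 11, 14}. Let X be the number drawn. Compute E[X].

E[X | stage 1] = (1+5+11)/3 = 17/3.
E[X | stage 2] = (1+7+14)/3 = 22/3.
E[X | stage 3] = (1+4+11+14)/4 = 15/2.
By the law of total expectation,
E[X] = (1/3)·(17/3) + (1/3)·(22/3) + (1/3)·(15/2) = 41/6.

41/6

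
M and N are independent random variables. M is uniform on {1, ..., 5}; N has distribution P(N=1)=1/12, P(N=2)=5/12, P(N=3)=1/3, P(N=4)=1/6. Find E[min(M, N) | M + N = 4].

3/2

P(M + N = 4) = 1/6.
Summing min(M,N)·P(x,y) over outcomes with M + N = 4 gives 1/4.
E[min(M, N) | M + N = 4] = (1/4) / (1/6) = 3/2.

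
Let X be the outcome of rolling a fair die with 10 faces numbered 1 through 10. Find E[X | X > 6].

Given X > 6, X is equally likely to be any of {7, 8, 9, 10}.
E[X | X > 6] = (7 + 8 + 9 + 10) / 4 = 17/2.

17/2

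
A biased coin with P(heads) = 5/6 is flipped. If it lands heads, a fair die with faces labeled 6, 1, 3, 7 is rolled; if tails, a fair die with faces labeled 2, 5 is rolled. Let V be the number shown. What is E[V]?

33/8

E[V | heads] = (6+1+3+7)/4 = 17/4.
E[V | tails] = (2+5)/2 = 7/2.
By the law of total expectation,
E[V] = (5/6)·(17/4) + (1/6)·(7/2) = 33/8.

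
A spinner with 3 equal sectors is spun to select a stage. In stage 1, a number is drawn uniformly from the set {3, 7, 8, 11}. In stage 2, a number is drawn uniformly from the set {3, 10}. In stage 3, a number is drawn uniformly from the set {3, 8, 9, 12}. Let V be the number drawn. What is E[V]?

29/4

E[V | stage 1] = (3+7+8+11)/4 = 29/4.
E[V | stage 2] = (3+10)/2 = 13/2.
E[V | stage 3] = (3+8+9+12)/4 = 8.
E[V] = (1/3)·(29/4) + (1/3)·(13/2) + (1/3)·(8) = 29/4.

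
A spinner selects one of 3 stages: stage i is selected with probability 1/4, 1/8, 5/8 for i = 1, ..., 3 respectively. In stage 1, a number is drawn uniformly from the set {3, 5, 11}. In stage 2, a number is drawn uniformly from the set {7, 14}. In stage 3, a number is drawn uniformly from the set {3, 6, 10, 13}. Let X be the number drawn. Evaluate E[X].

379/48

E[X | stage 1] = (3+5+11)/3 = 19/3.
E[X | stage 2] = (7+14)/2 = 21/2.
E[X | stage 3] = (3+6+10+13)/4 = 8.
E[X] = (1/4)·(19/3) + (1/8)·(21/2) + (5/8)·(8) = 379/48.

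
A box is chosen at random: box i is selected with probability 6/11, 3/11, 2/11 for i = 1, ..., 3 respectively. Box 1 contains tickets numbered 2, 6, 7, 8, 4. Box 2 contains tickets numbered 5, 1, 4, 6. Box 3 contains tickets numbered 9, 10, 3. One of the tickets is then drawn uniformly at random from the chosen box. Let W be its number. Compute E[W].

886/165

E[W | box 1] = (2+6+7+8+4)/5 = 27/5.
E[W | box 2] = (5+1+4+6)/4 = 4.
E[W | box 3] = (9+10+3)/3 = 22/3.
By the law of total expectation,
E[W] = (6/11)·(27/5) + (3/11)·(4) + (2/11)·(22/3) = 886/165.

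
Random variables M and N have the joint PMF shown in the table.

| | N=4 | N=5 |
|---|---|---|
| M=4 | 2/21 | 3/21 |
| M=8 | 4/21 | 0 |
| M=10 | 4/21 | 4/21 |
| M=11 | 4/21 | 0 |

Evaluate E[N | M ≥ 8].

17/4

P(M ≥ 8) = 16/21.
Σ N·P over the event = 4·(4/21) + 4·(4/21) + 5·(4/21) + 4·(4/21) = 68/21.
E[N | M ≥ 8] = (68/21) / (16/21) = 17/4.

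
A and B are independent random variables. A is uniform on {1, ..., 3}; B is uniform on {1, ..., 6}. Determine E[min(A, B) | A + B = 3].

1

Outcomes with A + B = 3: (1,2), (2,1), each with probability 1/18.
E[min(A, B) | A + B = 3] = (1 + 1) / 2 = 1.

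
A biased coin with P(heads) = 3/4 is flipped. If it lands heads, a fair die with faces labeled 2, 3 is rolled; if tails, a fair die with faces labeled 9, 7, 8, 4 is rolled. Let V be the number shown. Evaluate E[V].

29/8

E[V | heads] = (2+3)/2 = 5/2.
E[V | tails] = (9+7+8+4)/4 = 7.
By the law of total expectation,
E[V] = (3/4)·(5/2) + (1/4)·(7) = 29/8.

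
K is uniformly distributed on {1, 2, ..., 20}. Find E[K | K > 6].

27/2

P(K > 6) = 7/10.
E[K | K > 6] = (189/20) / (7/10) = 27/2.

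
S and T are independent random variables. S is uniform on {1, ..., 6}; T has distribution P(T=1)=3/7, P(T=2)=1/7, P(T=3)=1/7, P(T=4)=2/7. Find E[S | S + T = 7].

33/7

P(S + T = 7) = 1/6.
Summing S·P(x,y) over outcomes with S + T = 7 gives 11/14.
E[S | S + T = 7] = (11/14) / (1/6) = 33/7.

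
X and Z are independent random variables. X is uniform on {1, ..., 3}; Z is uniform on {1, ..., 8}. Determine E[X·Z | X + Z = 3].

Outcomes with X + Z = 3: (1,2), (2,1), each with probability 1/24.
E[X·Z | X + Z = 3] = (2 + 2) / 2 = 2.

2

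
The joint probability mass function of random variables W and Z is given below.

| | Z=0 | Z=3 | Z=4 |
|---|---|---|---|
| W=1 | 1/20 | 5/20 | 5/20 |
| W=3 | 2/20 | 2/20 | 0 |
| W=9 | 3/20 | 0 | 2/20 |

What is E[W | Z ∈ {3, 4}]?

17/7

P(Z ∈ {3, 4}) = 7/10.
Σ W·P over the event = 1·(5/20) + 1·(5/20) + 3·(2/20) + 9·(2/20) = 17/10.
E[W | Z ∈ {3, 4}] = (17/10) / (7/10) = 17/7.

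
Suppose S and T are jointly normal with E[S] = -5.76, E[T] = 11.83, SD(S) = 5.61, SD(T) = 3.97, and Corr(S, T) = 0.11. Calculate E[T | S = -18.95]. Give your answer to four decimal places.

10.8032

E[T | S=x] = μ_T + ρ(σ_T/σ_S)(x − μ_S) for jointly normal variables.
E[T | S=-18.95] = 11.83 + (0.11)·(3.97/5.61)·(-18.95 − (-5.76)) = 11.83 + (0.0778431)·(-13.19) = 10.8032.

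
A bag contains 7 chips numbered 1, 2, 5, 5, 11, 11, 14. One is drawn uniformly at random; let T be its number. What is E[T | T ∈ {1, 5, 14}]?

P(T ∈ {1, 5, 14}) = 4/7.
Σ over the event: 1·1/7 + 5·2/7 + 14·1/7 = 25/7.
E[T | T ∈ {1, 5, 14}] = (25/7) / (4/7) = 25/4.

25/4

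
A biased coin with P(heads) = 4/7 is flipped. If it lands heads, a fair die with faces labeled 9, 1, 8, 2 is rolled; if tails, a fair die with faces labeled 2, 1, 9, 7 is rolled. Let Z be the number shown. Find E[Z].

E[Z | heads] = (9+1+8+2)/4 = 5.
E[Z | tails] = (2+1+9+7)/4 = 19/4.
By the law of total expectation,
E[Z] = (4/7)·(5) + (3/7)·(19/4) = 137/28.

137/28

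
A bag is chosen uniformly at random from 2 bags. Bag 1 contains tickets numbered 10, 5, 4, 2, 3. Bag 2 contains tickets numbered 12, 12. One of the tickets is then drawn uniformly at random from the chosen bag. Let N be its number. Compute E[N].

42/5

E[N | bag 1] = (10+5+4+2+3)/5 = 24/5.
E[N | bag 2] = (12+12)/2 = 12.
E[N] = (1/2)·(24/5) + (1/2)·(12) = 42/5.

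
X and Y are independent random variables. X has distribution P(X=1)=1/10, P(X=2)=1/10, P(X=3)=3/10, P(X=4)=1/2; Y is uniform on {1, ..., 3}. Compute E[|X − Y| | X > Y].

P(X > Y) = 11/15.
Summing |X−Y|·P(x,y) over outcomes with X > Y gives 4/3.
E[|X − Y| | X > Y] = (4/3) / (11/15) = 20/11.

20/11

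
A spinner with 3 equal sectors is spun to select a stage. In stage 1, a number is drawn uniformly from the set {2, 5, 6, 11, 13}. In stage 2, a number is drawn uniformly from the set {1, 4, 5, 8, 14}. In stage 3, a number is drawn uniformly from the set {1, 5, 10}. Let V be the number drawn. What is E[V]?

E[V | stage 1] = (2+5+6+11+13)/5 = 37/5.
E[V | stage 2] = (1+4+5+8+14)/5 = 32/5.
E[V | stage 3] = (1+5+10)/3 = 16/3.
E[V] = (1/3)·(37/5) + (1/3)·(32/5) + (1/3)·(16/3) = 287/45.

287/45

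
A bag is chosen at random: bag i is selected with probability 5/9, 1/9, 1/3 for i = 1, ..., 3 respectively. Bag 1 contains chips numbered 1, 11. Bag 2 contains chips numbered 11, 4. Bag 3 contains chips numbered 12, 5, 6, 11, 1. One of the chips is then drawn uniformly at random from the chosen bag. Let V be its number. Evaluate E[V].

E[V | bag 1] = (1+11)/2 = 6.
E[V | bag 2] = (11+4)/2 = 15/2.
E[V | bag 3] = (12+5+6+11+1)/5 = 7.
By the law of total expectation,
E[V] = (5/9)·(6) + (1/9)·(15/2) + (1/3)·(7) = 13/2.

13/2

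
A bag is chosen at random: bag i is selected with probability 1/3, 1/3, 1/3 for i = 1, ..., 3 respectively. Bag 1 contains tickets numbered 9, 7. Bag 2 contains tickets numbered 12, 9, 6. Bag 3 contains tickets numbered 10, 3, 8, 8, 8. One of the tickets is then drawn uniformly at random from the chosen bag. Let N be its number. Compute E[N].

122/15

E[N | bag 1] = (9+7)/2 = 8.
E[N | bag 2] = (12+9+6)/3 = 9.
E[N | bag 3] = (10+3+8+8+8)/5 = 37/5.
E[N] = (1/3)·(8) + (1/3)·(9) + (1/3)·(37/5) = 122/15.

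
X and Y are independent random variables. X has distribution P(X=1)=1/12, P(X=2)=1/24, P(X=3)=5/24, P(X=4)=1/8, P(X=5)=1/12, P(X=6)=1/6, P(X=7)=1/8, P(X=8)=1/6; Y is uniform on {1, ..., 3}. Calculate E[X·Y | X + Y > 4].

P(X + Y > 4) = 59/72.
Summing XY·P(x,y) over outcomes with X + Y > 4 gives 75/8.
E[X·Y | X + Y > 4] = (75/8) / (59/72) = 675/59.

675/59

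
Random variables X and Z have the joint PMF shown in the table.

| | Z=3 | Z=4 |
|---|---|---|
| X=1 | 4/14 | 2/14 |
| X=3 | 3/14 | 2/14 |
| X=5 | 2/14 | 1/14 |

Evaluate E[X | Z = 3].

P(Z = 3) = 9/14.
Σ X·P over the event = 1·(4/14) + 3·(3/14) + 5·(2/14) = 23/14.
E[X | Z = 3] = (23/14) / (9/14) = 23/9.

23/9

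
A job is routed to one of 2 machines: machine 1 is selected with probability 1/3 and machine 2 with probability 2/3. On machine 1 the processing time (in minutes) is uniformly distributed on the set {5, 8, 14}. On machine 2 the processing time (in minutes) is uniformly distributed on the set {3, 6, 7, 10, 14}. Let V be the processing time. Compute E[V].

E[V | machine 1] = (5+8+14)/3 = 9.
E[V | machine 2] = (3+6+7+10+14)/5 = 8.
E[V] = (1/3)·(9) + (2/3)·(8) = 25/3.

25/3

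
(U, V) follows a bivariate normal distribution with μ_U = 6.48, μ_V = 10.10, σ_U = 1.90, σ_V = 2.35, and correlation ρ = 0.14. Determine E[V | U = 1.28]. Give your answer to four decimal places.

E[V | U=x] = μ_V + ρ(σ_V/σ_U)(x − μ_U) for jointly normal variables.
E[V | U=1.28] = 10.10 + (0.14)·(2.35/1.90)·(1.28 − (6.48)) = 10.10 + (0.17316)·(-5.2) = 9.1996.

9.1996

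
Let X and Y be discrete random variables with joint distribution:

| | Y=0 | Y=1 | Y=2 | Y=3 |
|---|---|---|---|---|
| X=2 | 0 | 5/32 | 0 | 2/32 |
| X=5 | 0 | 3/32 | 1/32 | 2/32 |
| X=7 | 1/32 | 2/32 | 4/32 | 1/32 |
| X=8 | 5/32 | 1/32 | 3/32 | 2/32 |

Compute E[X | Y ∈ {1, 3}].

14/3

P(Y ∈ {1, 3}) = 9/16.
Σ X·P over the event = 2·(5/32) + 2·(2/32) + 5·(3/32) + 5·(2/32) + 7·(2/32) + 7·(1/32) + 8·(1/32) + 8·(2/32) = 21/8.
E[X | Y ∈ {1, 3}] = (21/8) / (9/16) = 14/3.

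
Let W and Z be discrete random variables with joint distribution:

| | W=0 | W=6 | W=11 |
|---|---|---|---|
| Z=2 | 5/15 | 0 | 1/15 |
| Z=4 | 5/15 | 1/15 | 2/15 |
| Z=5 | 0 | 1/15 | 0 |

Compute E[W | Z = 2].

11/6

P(Z = 2) = 2/5.
Σ W·P over the event = 0·(5/15) + 11·(1/15) = 11/15.
E[W | Z = 2] = (11/15) / (2/5) = 11/6.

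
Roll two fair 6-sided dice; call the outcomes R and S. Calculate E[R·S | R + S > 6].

53/3

P(R + S > 6) = 7/12.
Summing RS·P(x,y) over outcomes with R + S > 6 gives 371/36.
E[R·S | R + S > 6] = (371/36) / (7/12) = 53/3.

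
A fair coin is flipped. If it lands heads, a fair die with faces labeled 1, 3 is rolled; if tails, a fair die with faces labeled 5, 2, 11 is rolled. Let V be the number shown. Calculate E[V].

4

E[V | heads] = (1+3)/2 = 2.
E[V | tails] = (5+2+11)/3 = 6.
E[V] = (1/2)·(2) + (1/2)·(6) = 4.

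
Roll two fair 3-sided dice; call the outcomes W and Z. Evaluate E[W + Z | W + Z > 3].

14/3

Outcomes with W + Z > 3: (1,3), (2,2), (2,3), (3,1), (3,2), (3,3), each with probability 1/9.
E[W + Z | W + Z > 3] = (4 + 4 + 5 + 4 + 5 + 6) / 6 = 14/3.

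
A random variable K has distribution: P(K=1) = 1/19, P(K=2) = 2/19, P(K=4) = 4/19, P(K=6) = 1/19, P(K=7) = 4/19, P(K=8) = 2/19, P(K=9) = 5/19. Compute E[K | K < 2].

P(K < 2) = 1/19.
Σ over the event: 1·1/19 = 1/19.
E[K | K < 2] = (1/19) / (1/19) = 1.

1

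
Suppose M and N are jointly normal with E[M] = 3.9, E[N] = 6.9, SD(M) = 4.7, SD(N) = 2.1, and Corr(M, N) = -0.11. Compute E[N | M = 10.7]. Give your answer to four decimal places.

E[N | M=x] = μ_N + ρ(σ_N/σ_M)(x − μ_M) for jointly normal variables.
E[N | M=10.7] = 6.9 + (-0.11)·(2.1/4.7)·(10.7 − (3.9)) = 6.9 + (-0.049149)·(6.8) = 6.5658.

6.5658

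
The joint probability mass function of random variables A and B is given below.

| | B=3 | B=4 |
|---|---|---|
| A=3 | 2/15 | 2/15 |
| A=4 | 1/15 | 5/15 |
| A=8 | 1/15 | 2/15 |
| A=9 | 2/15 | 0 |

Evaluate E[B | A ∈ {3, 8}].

25/7

P(A ∈ {3, 8}) = 7/15.
Σ B·P over the event = 3·(2/15) + 4·(2/15) + 3·(1/15) + 4·(2/15) = 5/3.
E[B | A ∈ {3, 8}] = (5/3) / (7/15) = 25/7.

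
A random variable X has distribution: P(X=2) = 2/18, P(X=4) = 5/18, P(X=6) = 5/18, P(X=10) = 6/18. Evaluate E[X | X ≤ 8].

P(X ≤ 8) = 2/3.
Σ over the event: 2·1/9 + 4·5/18 + 6·5/18 = 3.
E[X | X ≤ 8] = (3) / (2/3) = 9/2.

9/2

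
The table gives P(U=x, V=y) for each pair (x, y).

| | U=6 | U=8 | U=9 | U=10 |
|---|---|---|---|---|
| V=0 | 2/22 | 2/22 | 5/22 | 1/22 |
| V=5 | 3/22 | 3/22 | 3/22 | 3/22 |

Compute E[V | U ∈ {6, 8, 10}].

P(U ∈ {6, 8, 10}) = 7/11.
Σ V·P over the event = 0·(2/22) + 5·(3/22) + 0·(2/22) + 5·(3/22) + 0·(1/22) + 5·(3/22) = 45/22.
E[V | U ∈ {6, 8, 10}] = (45/22) / (7/11) = 45/14.

45/14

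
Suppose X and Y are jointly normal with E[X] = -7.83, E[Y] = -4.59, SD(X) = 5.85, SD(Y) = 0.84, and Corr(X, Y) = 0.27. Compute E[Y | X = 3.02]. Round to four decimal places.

-4.1694

For a bivariate normal, E[Y | X=x] = μ_Y + ρ·(σ_Y/σ_X)·(x − μ_X).
E[Y | X=3.02] = -4.59 + (0.27)·(0.84/5.85)·(3.02 − (-7.83)) = -4.59 + (0.038769)·(10.85) = -4.1694.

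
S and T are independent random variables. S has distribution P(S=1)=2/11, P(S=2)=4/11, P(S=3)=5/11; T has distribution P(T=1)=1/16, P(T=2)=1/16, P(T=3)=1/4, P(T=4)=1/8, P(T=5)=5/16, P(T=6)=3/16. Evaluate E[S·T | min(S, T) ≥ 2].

299/27

P(min(S, T) ≥ 2) = 135/176.
Summing ST·P(x,y) over outcomes with min(S, T) ≥ 2 gives 1495/176.
E[S·T | min(S, T) ≥ 2] = (1495/176) / (135/176) = 299/27.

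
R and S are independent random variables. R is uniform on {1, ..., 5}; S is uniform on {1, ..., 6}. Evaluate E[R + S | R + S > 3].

P(R + S > 3) = 9/10.
Summing (R+S)·P(x,y) over outcomes with R + S > 3 gives 187/30.
E[R + S | R + S > 3] = (187/30) / (9/10) = 187/27.

187/27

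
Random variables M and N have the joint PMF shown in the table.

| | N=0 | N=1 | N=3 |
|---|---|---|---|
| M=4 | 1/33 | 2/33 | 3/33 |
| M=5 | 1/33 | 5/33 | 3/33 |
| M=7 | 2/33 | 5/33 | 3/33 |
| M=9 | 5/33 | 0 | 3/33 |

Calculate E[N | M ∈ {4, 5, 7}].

P(M ∈ {4, 5, 7}) = 25/33.
Summing N·P(M=x,N=y) over the conditioning event gives 13/11.
E[N | M ∈ {4, 5, 7}] = (13/11) / (25/33) = 39/25.

39/25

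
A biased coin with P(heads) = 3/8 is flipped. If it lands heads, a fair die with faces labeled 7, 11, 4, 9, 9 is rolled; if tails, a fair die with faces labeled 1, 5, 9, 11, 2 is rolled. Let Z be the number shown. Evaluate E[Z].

13/2

E[Z | heads] = (7+11+4+9+9)/5 = 8.
E[Z | tails] = (1+5+9+11+2)/5 = 28/5.
E[Z] = (3/8)·(8) + (5/8)·(28/5) = 13/2.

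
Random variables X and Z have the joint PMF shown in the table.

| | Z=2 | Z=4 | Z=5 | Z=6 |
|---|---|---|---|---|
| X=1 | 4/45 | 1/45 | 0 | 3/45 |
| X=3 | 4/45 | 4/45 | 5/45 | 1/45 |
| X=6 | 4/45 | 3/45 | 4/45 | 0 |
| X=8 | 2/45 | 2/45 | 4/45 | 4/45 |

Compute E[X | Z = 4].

47/10

P(Z = 4) = 2/9.
Σ X·P over the event = 1·(1/45) + 3·(4/45) + 6·(3/45) + 8·(2/45) = 47/45.
E[X | Z = 4] = (47/45) / (2/9) = 47/10.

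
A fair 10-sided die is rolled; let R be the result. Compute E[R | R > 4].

Given R > 4, R is equally likely to be any of {5, 6, 7, 8, 9, 10}.
E[R | R > 4] = (5 + 6 + 7 + 8 + 9 + 10) / 6 = 15/2.

15/2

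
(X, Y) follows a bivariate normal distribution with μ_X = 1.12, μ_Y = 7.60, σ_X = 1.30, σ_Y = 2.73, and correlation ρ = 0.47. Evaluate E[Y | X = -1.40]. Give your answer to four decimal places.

5.1128

For a bivariate normal, E[Y | X=x] = μ_Y + ρ·(σ_Y/σ_X)·(x − μ_X).
E[Y | X=-1.40] = 7.60 + (0.47)·(2.73/1.30)·(-1.40 − (1.12)) = 7.60 + (0.987)·(-2.52) = 5.1128.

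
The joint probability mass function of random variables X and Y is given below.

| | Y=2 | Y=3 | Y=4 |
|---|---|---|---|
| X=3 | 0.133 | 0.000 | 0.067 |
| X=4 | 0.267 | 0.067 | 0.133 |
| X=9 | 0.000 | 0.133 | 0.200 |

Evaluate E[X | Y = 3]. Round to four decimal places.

7.3250

P(Y = 3) = 0.200.
Σ X·P over the event = 4·(0.067) + 9·(0.133) = 1.465.
E[X | Y = 3] = (1.465) / (0.200) = 7.3250.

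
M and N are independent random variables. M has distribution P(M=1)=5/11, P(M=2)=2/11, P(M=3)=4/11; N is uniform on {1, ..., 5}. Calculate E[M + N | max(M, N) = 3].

P(max(M, N) = 3) = 19/55.
Summing (M+N)·P(x,y) over outcomes with max(M, N) = 3 gives 18/11.
E[M + N | max(M, N) = 3] = (18/11) / (19/55) = 90/19.

90/19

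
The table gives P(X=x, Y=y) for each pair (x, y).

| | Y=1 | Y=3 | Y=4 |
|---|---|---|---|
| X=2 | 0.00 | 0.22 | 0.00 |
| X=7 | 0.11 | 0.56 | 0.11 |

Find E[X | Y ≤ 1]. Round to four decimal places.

P(Y ≤ 1) = 0.11.
Σ X·P over the event = 7·(0.11) = 0.77.
E[X | Y ≤ 1] = (0.77) / (0.11) = 7.0000.

7.0000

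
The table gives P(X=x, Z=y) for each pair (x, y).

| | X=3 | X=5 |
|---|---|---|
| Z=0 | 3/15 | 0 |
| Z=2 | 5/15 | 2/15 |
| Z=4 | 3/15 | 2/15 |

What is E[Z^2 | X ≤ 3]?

68/11

P(X ≤ 3) = 11/15.
Σ Z^2·P over the event = 0·(3/15) + 4·(5/15) + 16·(3/15) = 68/15.
E[Z^2 | X ≤ 3] = (68/15) / (11/15) = 68/11.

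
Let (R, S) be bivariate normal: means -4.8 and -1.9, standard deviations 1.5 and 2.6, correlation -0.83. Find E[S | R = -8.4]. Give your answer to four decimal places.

3.2792

E[S | R=x] = μ_S + ρ(σ_S/σ_R)(x − μ_R) for jointly normal variables.
E[S | R=-8.4] = -1.9 + (-0.83)·(2.6/1.5)·(-8.4 − (-4.8)) = -1.9 + (-1.43867)·(-3.6) = 3.2792.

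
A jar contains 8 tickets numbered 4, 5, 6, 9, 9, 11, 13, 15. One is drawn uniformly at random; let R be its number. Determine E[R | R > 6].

57/5

P(R > 6) = 5/8.
Σ over the event: 9·1/4 + 11·1/8 + 13·1/8 + 15·1/8 = 57/8.
E[R | R > 6] = (57/8) / (5/8) = 57/5.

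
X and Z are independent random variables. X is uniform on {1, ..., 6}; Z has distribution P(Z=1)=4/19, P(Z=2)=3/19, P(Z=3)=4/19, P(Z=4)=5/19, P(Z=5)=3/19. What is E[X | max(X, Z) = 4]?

P(max(X, Z) = 4) = 31/114.
Summing X·P(x,y) over outcomes with max(X, Z) = 4 gives 47/57.
E[X | max(X, Z) = 4] = (47/57) / (31/114) = 94/31.

94/31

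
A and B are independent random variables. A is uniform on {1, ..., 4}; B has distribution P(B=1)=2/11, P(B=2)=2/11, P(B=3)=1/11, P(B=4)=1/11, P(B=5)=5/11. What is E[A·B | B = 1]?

5/2

P(B = 1) = 2/11.
Summing AB·P(x,y) over outcomes with B = 1 gives 5/11.
E[A·B | B = 1] = (5/11) / (2/11) = 5/2.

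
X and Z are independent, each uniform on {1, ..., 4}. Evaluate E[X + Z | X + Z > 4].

6

P(X + Z > 4) = 5/8.
Summing (X+Z)·P(x,y) over outcomes with X + Z > 4 gives 15/4.
E[X + Z | X + Z > 4] = (15/4) / (5/8) = 6.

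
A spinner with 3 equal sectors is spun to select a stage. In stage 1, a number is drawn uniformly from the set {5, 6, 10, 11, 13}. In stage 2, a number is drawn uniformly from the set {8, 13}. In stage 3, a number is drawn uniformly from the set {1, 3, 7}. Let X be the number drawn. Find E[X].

E[X | stage 1] = (5+6+10+11+13)/5 = 9.
E[X | stage 2] = (8+13)/2 = 21/2.
E[X | stage 3] = (1+3+7)/3 = 11/3.
E[X] = (1/3)·(9) + (1/3)·(21/2) + (1/3)·(11/3) = 139/18.

139/18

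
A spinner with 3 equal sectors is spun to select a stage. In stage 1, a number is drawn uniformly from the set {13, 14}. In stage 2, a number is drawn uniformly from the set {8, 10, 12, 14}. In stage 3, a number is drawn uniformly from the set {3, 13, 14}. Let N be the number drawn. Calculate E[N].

23/2

E[N | stage 1] = (13+14)/2 = 27/2.
E[N | stage 2] = (8+10+12+14)/4 = 11.
E[N | stage 3] = (3+13+14)/3 = 10.
E[N] = (1/3)·(27/2) + (1/3)·(11) + (1/3)·(10) = 23/2.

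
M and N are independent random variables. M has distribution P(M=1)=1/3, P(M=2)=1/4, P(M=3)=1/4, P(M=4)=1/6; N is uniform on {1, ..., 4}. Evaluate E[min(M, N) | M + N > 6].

P(M + N > 6) = 7/48.
Summing min(M,N)·P(x,y) over outcomes with M + N > 6 gives 23/48.
E[min(M, N) | M + N > 6] = (23/48) / (7/48) = 23/7.

23/7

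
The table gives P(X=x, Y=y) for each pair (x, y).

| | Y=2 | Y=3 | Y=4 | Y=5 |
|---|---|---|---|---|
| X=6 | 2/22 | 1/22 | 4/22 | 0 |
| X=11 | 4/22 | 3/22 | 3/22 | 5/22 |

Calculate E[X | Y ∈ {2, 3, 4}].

P(Y ∈ {2, 3, 4}) = 17/22.
Σ X·P over the event = 6·(2/22) + 6·(1/22) + 6·(4/22) + 11·(4/22) + 11·(3/22) + 11·(3/22) = 76/11.
E[X | Y ∈ {2, 3, 4}] = (76/11) / (17/22) = 152/17.

152/17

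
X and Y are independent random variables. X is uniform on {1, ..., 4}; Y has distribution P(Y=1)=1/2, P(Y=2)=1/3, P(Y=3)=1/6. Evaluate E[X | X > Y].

45/14

P(X > Y) = 7/12.
Summing X·P(x,y) over outcomes with X > Y gives 15/8.
E[X | X > Y] = (15/8) / (7/12) = 45/14.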